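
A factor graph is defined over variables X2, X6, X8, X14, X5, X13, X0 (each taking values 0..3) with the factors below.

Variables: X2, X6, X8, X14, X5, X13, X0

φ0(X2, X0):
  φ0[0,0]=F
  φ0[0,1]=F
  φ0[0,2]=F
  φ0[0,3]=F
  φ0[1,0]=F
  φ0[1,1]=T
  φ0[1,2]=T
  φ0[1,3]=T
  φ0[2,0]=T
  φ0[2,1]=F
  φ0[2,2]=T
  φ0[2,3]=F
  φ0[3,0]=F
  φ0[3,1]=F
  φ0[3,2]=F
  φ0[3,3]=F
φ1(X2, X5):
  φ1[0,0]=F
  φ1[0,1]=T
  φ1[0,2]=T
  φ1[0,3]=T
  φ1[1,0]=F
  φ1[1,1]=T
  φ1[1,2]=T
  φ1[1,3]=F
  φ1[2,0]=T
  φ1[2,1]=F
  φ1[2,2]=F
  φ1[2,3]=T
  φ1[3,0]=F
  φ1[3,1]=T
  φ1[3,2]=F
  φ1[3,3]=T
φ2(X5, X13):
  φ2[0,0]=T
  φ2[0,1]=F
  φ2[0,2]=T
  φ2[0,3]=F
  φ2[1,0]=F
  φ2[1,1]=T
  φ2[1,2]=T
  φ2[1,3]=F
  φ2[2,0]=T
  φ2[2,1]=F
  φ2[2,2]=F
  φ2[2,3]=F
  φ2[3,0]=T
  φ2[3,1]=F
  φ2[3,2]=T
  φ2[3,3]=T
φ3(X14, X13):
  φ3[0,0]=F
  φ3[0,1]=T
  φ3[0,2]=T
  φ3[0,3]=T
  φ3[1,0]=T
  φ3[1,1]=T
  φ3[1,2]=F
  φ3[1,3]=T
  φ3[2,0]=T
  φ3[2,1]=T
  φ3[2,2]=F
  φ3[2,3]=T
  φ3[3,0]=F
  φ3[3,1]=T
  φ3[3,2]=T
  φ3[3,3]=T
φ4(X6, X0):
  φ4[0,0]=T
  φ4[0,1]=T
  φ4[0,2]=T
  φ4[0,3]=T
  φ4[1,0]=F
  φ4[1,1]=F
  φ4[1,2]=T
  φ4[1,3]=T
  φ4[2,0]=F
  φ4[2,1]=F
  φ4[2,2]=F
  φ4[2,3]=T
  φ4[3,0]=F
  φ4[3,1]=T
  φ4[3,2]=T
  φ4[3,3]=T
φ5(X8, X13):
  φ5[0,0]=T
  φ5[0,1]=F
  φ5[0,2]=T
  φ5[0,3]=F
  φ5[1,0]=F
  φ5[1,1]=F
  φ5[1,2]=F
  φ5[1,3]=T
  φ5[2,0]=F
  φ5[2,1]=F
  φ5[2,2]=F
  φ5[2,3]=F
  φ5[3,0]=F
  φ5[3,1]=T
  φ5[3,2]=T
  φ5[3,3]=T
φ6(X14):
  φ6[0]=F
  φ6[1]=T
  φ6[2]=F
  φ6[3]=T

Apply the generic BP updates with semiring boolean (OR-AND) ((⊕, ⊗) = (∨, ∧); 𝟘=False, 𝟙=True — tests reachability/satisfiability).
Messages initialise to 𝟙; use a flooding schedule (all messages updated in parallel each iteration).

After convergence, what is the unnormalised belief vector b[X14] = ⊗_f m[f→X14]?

init: all messages = 𝟙 over 4 values
r1 m[φ0→X2] = [F, T, T, F]
r1 m[φ0→X0] = [T, T, T, T]
r1 m[φ1→X2] = [T, T, T, T]
r1 m[φ1→X5] = [T, T, T, T]
r1 m[φ2→X5] = [T, T, T, T]
r1 m[φ2→X13] = [T, T, T, T]
r1 m[φ3→X14] = [T, T, T, T]
r1 m[φ3→X13] = [T, T, T, T]
r1 m[φ4→X6] = [T, T, T, T]
r1 m[φ4→X0] = [T, T, T, T]
r1 m[φ5→X8] = [T, T, F, T]
r1 m[φ5→X13] = [T, T, T, T]
r1 m[φ6→X14] = [F, T, F, T]
r1 m[X2→φ0] = [T, T, T, T]
r1 m[X2→φ1] = [T, T, T, T]
r1 m[X6→φ4] = [T, T, T, T]
r1 m[X8→φ5] = [T, T, T, T]
r1 m[X14→φ3] = [T, T, T, T]
r1 m[X14→φ6] = [T, T, T, T]
r1 m[X5→φ1] = [T, T, T, T]
r1 m[X5→φ2] = [T, T, T, T]
r1 m[X13→φ2] = [T, T, T, T]
r1 m[X13→φ3] = [T, T, T, T]
r1 m[X13→φ5] = [T, T, T, T]
r1 m[X0→φ0] = [T, T, T, T]
r1 m[X0→φ4] = [T, T, T, T]
r2 m[φ0→X2] = [F, T, T, F]
r2 m[φ0→X0] = [T, T, T, T]
r2 m[φ1→X2] = [T, T, T, T]
r2 m[φ1→X5] = [T, T, T, T]
r2 m[φ2→X5] = [T, T, T, T]
r2 m[φ2→X13] = [T, T, T, T]
r2 m[φ3→X14] = [T, T, T, T]
r2 m[φ3→X13] = [T, T, T, T]
r2 m[φ4→X6] = [T, T, T, T]
r2 m[φ4→X0] = [T, T, T, T]
r2 m[φ5→X8] = [T, T, F, T]
r2 m[φ5→X13] = [T, T, T, T]
r2 m[φ6→X14] = [F, T, F, T]
r2 m[X2→φ0] = [T, T, T, T]
r2 m[X2→φ1] = [F, T, T, F]
r2 m[X6→φ4] = [T, T, T, T]
r2 m[X8→φ5] = [T, T, T, T]
r2 m[X14→φ3] = [F, T, F, T]
r2 m[X14→φ6] = [T, T, T, T]
r2 m[X5→φ1] = [T, T, T, T]
r2 m[X5→φ2] = [T, T, T, T]
r2 m[X13→φ2] = [T, T, T, T]
r2 m[X13→φ3] = [T, T, T, T]
r2 m[X13→φ5] = [T, T, T, T]
r2 m[X0→φ0] = [T, T, T, T]
r2 m[X0→φ4] = [T, T, T, T]
r3 m[φ0→X2] = [F, T, T, F]
r3 m[φ0→X0] = [T, T, T, T]
r3 m[φ1→X2] = [T, T, T, T]
r3 m[φ1→X5] = [T, T, T, T]
r3 m[φ2→X5] = [T, T, T, T]
r3 m[φ2→X13] = [T, T, T, T]
r3 m[φ3→X14] = [T, T, T, T]
r3 m[φ3→X13] = [T, T, T, T]
r3 m[φ4→X6] = [T, T, T, T]
r3 m[φ4→X0] = [T, T, T, T]
r3 m[φ5→X8] = [T, T, F, T]
r3 m[φ5→X13] = [T, T, T, T]
r3 m[φ6→X14] = [F, T, F, T]
r3 m[X2→φ0] = [T, T, T, T]
r3 m[X2→φ1] = [F, T, T, F]
r3 m[X6→φ4] = [T, T, T, T]
r3 m[X8→φ5] = [T, T, T, T]
r3 m[X14→φ3] = [F, T, F, T]
r3 m[X14→φ6] = [T, T, T, T]
r3 m[X5→φ1] = [T, T, T, T]
r3 m[X5→φ2] = [T, T, T, T]
r3 m[X13→φ2] = [T, T, T, T]
r3 m[X13→φ3] = [T, T, T, T]
r3 m[X13→φ5] = [T, T, T, T]
r3 m[X0→φ0] = [T, T, T, T]
r3 m[X0→φ4] = [T, T, T, T]
fixed point reached at round 3
b[X14] = ⊗ incoming = [F, T, F, T]

b[X14] = [F, T, F, T]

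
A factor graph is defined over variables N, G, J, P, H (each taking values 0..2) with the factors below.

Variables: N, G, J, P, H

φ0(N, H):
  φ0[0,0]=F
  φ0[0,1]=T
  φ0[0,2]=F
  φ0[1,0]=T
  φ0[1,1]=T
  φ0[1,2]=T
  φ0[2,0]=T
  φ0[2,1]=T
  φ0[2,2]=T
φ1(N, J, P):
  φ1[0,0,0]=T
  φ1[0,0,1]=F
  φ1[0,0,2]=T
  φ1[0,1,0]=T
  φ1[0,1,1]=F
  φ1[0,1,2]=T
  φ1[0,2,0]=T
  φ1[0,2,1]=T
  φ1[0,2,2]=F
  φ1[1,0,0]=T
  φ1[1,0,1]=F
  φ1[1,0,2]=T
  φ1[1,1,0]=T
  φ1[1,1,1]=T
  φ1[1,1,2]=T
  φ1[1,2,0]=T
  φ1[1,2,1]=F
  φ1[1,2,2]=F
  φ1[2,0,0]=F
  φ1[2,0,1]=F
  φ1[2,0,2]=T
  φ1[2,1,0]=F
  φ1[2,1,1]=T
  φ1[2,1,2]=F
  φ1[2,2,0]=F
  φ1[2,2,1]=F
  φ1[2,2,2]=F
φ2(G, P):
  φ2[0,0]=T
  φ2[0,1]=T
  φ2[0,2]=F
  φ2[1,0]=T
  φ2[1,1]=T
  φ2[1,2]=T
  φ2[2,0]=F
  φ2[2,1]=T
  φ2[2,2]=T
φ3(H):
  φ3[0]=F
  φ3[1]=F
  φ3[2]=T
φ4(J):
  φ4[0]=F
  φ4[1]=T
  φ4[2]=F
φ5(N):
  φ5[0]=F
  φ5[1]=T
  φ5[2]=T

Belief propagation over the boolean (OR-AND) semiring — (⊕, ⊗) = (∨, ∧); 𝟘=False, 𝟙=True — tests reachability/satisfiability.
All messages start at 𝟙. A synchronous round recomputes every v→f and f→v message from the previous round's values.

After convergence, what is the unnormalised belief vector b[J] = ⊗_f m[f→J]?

b[J] = [F, T, F]

init: all messages = 𝟙 over 3 values
r1 m[φ0→N] = [T, T, T]
r1 m[φ0→H] = [T, T, T]
r1 m[φ1→N] = [T, T, T]
r1 m[φ1→J] = [T, T, T]
r1 m[φ1→P] = [T, T, T]
r1 m[φ2→G] = [T, T, T]
r1 m[φ2→P] = [T, T, T]
r1 m[φ3→H] = [F, F, T]
r1 m[φ4→J] = [F, T, F]
r1 m[φ5→N] = [F, T, T]
r1 m[N→φ0] = [T, T, T]
r1 m[N→φ1] = [T, T, T]
r1 m[N→φ5] = [T, T, T]
r1 m[G→φ2] = [T, T, T]
r1 m[J→φ1] = [T, T, T]
r1 m[J→φ4] = [T, T, T]
r1 m[P→φ1] = [T, T, T]
r1 m[P→φ2] = [T, T, T]
r1 m[H→φ0] = [T, T, T]
r1 m[H→φ3] = [T, T, T]
r2 m[φ0→N] = [T, T, T]
r2 m[φ0→H] = [T, T, T]
r2 m[φ1→N] = [T, T, T]
r2 m[φ1→J] = [T, T, T]
r2 m[φ1→P] = [T, T, T]
r2 m[φ2→G] = [T, T, T]
r2 m[φ2→P] = [T, T, T]
r2 m[φ3→H] = [F, F, T]
r2 m[φ4→J] = [F, T, F]
r2 m[φ5→N] = [F, T, T]
r2 m[N→φ0] = [F, T, T]
r2 m[N→φ1] = [F, T, T]
r2 m[N→φ5] = [T, T, T]
r2 m[G→φ2] = [T, T, T]
r2 m[J→φ1] = [F, T, F]
r2 m[J→φ4] = [T, T, T]
r2 m[P→φ1] = [T, T, T]
r2 m[P→φ2] = [T, T, T]
r2 m[H→φ0] = [F, F, T]
r2 m[H→φ3] = [T, T, T]
r3 m[φ0→N] = [F, T, T]
r3 m[φ0→H] = [T, T, T]
r3 m[φ1→N] = [T, T, T]
r3 m[φ1→J] = [T, T, T]
r3 m[φ1→P] = [T, T, T]
r3 m[φ2→G] = [T, T, T]
r3 m[φ2→P] = [T, T, T]
r3 m[φ3→H] = [F, F, T]
r3 m[φ4→J] = [F, T, F]
r3 m[φ5→N] = [F, T, T]
r3 m[N→φ0] = [F, T, T]
r3 m[N→φ1] = [F, T, T]
r3 m[N→φ5] = [T, T, T]
r3 m[G→φ2] = [T, T, T]
r3 m[J→φ1] = [F, T, F]
r3 m[J→φ4] = [T, T, T]
r3 m[P→φ1] = [T, T, T]
r3 m[P→φ2] = [T, T, T]
r3 m[H→φ0] = [F, F, T]
r3 m[H→φ3] = [T, T, T]
r4 m[φ0→N] = [F, T, T]
r4 m[φ0→H] = [T, T, T]
r4 m[φ1→N] = [T, T, T]
r4 m[φ1→J] = [T, T, T]
r4 m[φ1→P] = [T, T, T]
r4 m[φ2→G] = [T, T, T]
r4 m[φ2→P] = [T, T, T]
r4 m[φ3→H] = [F, F, T]
r4 m[φ4→J] = [F, T, F]
r4 m[φ5→N] = [F, T, T]
r4 m[N→φ0] = [F, T, T]
r4 m[N→φ1] = [F, T, T]
r4 m[N→φ5] = [F, T, T]
r4 m[G→φ2] = [T, T, T]
r4 m[J→φ1] = [F, T, F]
r4 m[J→φ4] = [T, T, T]
r4 m[P→φ1] = [T, T, T]
r4 m[P→φ2] = [T, T, T]
r4 m[H→φ0] = [F, F, T]
r4 m[H→φ3] = [T, T, T]
r5 m[φ0→N] = [F, T, T]
r5 m[φ0→H] = [T, T, T]
r5 m[φ1→N] = [T, T, T]
r5 m[φ1→J] = [T, T, T]
r5 m[φ1→P] = [T, T, T]
r5 m[φ2→G] = [T, T, T]
r5 m[φ2→P] = [T, T, T]
r5 m[φ3→H] = [F, F, T]
r5 m[φ4→J] = [F, T, F]
r5 m[φ5→N] = [F, T, T]
r5 m[N→φ0] = [F, T, T]
r5 m[N→φ1] = [F, T, T]
r5 m[N→φ5] = [F, T, T]
r5 m[G→φ2] = [T, T, T]
r5 m[J→φ1] = [F, T, F]
r5 m[J→φ4] = [T, T, T]
r5 m[P→φ1] = [T, T, T]
r5 m[P→φ2] = [T, T, T]
r5 m[H→φ0] = [F, F, T]
r5 m[H→φ3] = [T, T, T]
fixed point reached at round 5
b[J] = ⊗ incoming = [F, T, F]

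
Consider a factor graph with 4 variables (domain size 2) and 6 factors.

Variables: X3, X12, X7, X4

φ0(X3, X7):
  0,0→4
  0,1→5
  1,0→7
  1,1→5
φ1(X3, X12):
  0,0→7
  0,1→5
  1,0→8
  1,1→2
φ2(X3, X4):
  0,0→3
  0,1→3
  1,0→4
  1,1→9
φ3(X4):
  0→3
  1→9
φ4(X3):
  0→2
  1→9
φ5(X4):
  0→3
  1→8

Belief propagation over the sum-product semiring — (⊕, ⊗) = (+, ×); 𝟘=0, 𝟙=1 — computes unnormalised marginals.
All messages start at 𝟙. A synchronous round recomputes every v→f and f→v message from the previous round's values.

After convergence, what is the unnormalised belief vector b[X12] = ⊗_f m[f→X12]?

b[X12] = [621594, 169614]

init: all messages = 𝟙 over 2 values
r1 m[φ0→X3] = [9, 12]
r1 m[φ0→X7] = [11, 10]
r1 m[φ1→X3] = [12, 10]
r1 m[φ1→X12] = [15, 7]
r1 m[φ2→X3] = [6, 13]
r1 m[φ2→X4] = [7, 12]
r1 m[φ3→X4] = [3, 9]
r1 m[φ4→X3] = [2, 9]
r1 m[φ5→X4] = [3, 8]
r1 m[X3→φ0] = [1, 1]
r1 m[X3→φ1] = [1, 1]
r1 m[X3→φ2] = [1, 1]
r1 m[X3→φ4] = [1, 1]
r1 m[X12→φ1] = [1, 1]
r1 m[X7→φ0] = [1, 1]
r1 m[X4→φ2] = [1, 1]
r1 m[X4→φ3] = [1, 1]
r1 m[X4→φ5] = [1, 1]
r2 m[φ0→X3] = [9, 12]
r2 m[φ0→X7] = [11, 10]
r2 m[φ1→X3] = [12, 10]
r2 m[φ1→X12] = [15, 7]
r2 m[φ2→X3] = [6, 13]
r2 m[φ2→X4] = [7, 12]
r2 m[φ3→X4] = [3, 9]
r2 m[φ4→X3] = [2, 9]
r2 m[φ5→X4] = [3, 8]
r2 m[X3→φ0] = [144, 1170]
r2 m[X3→φ1] = [108, 1404]
r2 m[X3→φ2] = [216, 1080]
r2 m[X3→φ4] = [648, 1560]
r2 m[X12→φ1] = [1, 1]
r2 m[X7→φ0] = [1, 1]
r2 m[X4→φ2] = [9, 72]
r2 m[X4→φ3] = [21, 96]
r2 m[X4→φ5] = [21, 108]
r3 m[φ0→X3] = [9, 12]
r3 m[φ0→X7] = [8766, 6570]
r3 m[φ1→X3] = [12, 10]
r3 m[φ1→X12] = [11988, 3348]
r3 m[φ2→X3] = [243, 684]
r3 m[φ2→X4] = [4968, 10368]
r3 m[φ3→X4] = [3, 9]
r3 m[φ4→X3] = [2, 9]
r3 m[φ5→X4] = [3, 8]
r3 m[X3→φ0] = [144, 1170]
r3 m[X3→φ1] = [108, 1404]
r3 m[X3→φ2] = [216, 1080]
r3 m[X3→φ4] = [648, 1560]
r3 m[X12→φ1] = [1, 1]
r3 m[X7→φ0] = [1, 1]
r3 m[X4→φ2] = [9, 72]
r3 m[X4→φ3] = [21, 96]
r3 m[X4→φ5] = [21, 108]
r4 m[φ0→X3] = [9, 12]
r4 m[φ0→X7] = [8766, 6570]
r4 m[φ1→X3] = [12, 10]
r4 m[φ1→X12] = [11988, 3348]
r4 m[φ2→X3] = [243, 684]
r4 m[φ2→X4] = [4968, 10368]
r4 m[φ3→X4] = [3, 9]
r4 m[φ4→X3] = [2, 9]
r4 m[φ5→X4] = [3, 8]
r4 m[X3→φ0] = [5832, 61560]
r4 m[X3→φ1] = [4374, 73872]
r4 m[X3→φ2] = [216, 1080]
r4 m[X3→φ4] = [26244, 82080]
r4 m[X12→φ1] = [1, 1]
r4 m[X7→φ0] = [1, 1]
r4 m[X4→φ2] = [9, 72]
r4 m[X4→φ3] = [14904, 82944]
r4 m[X4→φ5] = [14904, 93312]
r5 m[φ0→X3] = [9, 12]
r5 m[φ0→X7] = [454248, 336960]
r5 m[φ1→X3] = [12, 10]
r5 m[φ1→X12] = [621594, 169614]
r5 m[φ2→X3] = [243, 684]
r5 m[φ2→X4] = [4968, 10368]
r5 m[φ3→X4] = [3, 9]
r5 m[φ4→X3] = [2, 9]
r5 m[φ5→X4] = [3, 8]
r5 m[X3→φ0] = [5832, 61560]
r5 m[X3→φ1] = [4374, 73872]
r5 m[X3→φ2] = [216, 1080]
r5 m[X3→φ4] = [26244, 82080]
r5 m[X12→φ1] = [1, 1]
r5 m[X7→φ0] = [1, 1]
r5 m[X4→φ2] = [9, 72]
r5 m[X4→φ3] = [14904, 82944]
r5 m[X4→φ5] = [14904, 93312]
r6 m[φ0→X3] = [9, 12]
r6 m[φ0→X7] = [454248, 336960]
r6 m[φ1→X3] = [12, 10]
r6 m[φ1→X12] = [621594, 169614]
r6 m[φ2→X3] = [243, 684]
r6 m[φ2→X4] = [4968, 10368]
r6 m[φ3→X4] = [3, 9]
r6 m[φ4→X3] = [2, 9]
r6 m[φ5→X4] = [3, 8]
r6 m[X3→φ0] = [5832, 61560]
r6 m[X3→φ1] = [4374, 73872]
r6 m[X3→φ2] = [216, 1080]
r6 m[X3→φ4] = [26244, 82080]
r6 m[X12→φ1] = [1, 1]
r6 m[X7→φ0] = [1, 1]
r6 m[X4→φ2] = [9, 72]
r6 m[X4→φ3] = [14904, 82944]
r6 m[X4→φ5] = [14904, 93312]
fixed point reached at round 6
b[X12] = ⊗ incoming = [621594, 169614]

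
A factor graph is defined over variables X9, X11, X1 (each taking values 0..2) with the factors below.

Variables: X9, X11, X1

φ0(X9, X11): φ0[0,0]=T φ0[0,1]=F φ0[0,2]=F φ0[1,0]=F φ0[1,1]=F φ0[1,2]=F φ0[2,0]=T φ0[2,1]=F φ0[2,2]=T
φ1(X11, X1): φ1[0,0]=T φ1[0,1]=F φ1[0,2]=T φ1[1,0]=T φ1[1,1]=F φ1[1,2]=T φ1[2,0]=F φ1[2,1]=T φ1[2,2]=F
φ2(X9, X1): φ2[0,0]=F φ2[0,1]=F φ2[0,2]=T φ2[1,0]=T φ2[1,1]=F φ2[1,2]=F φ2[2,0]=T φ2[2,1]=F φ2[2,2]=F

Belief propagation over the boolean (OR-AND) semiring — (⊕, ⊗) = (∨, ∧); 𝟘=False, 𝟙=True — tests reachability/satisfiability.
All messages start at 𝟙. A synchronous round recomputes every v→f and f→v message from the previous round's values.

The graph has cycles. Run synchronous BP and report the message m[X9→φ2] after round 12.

message @ round 12 = [T, F, T]

init: all messages = 𝟙 over 3 values
r1 m[φ0→X9] = [T, F, T]
r1 m[φ0→X11] = [T, F, T]
r1 m[φ1→X11] = [T, T, T]
r1 m[φ1→X1] = [T, T, T]
r1 m[φ2→X9] = [T, T, T]
r1 m[φ2→X1] = [T, F, T]
r1 m[X9→φ0] = [T, T, T]
r1 m[X9→φ2] = [T, T, T]
r1 m[X11→φ0] = [T, T, T]
r1 m[X11→φ1] = [T, T, T]
r1 m[X1→φ1] = [T, T, T]
r1 m[X1→φ2] = [T, T, T]
r2 m[φ0→X9] = [T, F, T]
r2 m[φ0→X11] = [T, F, T]
r2 m[φ1→X11] = [T, T, T]
r2 m[φ1→X1] = [T, T, T]
r2 m[φ2→X9] = [T, T, T]
r2 m[φ2→X1] = [T, F, T]
r2 m[X9→φ0] = [T, T, T]
r2 m[X9→φ2] = [T, F, T]
r2 m[X11→φ0] = [T, T, T]
r2 m[X11→φ1] = [T, F, T]
r2 m[X1→φ1] = [T, F, T]
r2 m[X1→φ2] = [T, T, T]
r3 m[φ0→X9] = [T, F, T]
r3 m[φ0→X11] = [T, F, T]
r3 m[φ1→X11] = [T, T, F]
r3 m[φ1→X1] = [T, T, T]
r3 m[φ2→X9] = [T, T, T]
r3 m[φ2→X1] = [T, F, T]
r3 m[X9→φ0] = [T, T, T]
r3 m[X9→φ2] = [T, F, T]
r3 m[X11→φ0] = [T, T, T]
r3 m[X11→φ1] = [T, F, T]
r3 m[X1→φ1] = [T, F, T]
r3 m[X1→φ2] = [T, T, T]
r4 m[φ0→X9] = [T, F, T]
r4 m[φ0→X11] = [T, F, T]
r4 m[φ1→X11] = [T, T, F]
r4 m[φ1→X1] = [T, T, T]
r4 m[φ2→X9] = [T, T, T]
r4 m[φ2→X1] = [T, F, T]
r4 m[X9→φ0] = [T, T, T]
r4 m[X9→φ2] = [T, F, T]
r4 m[X11→φ0] = [T, T, F]
r4 m[X11→φ1] = [T, F, T]
r4 m[X1→φ1] = [T, F, T]
r4 m[X1→φ2] = [T, T, T]
r5 m[φ0→X9] = [T, F, T]
r5 m[φ0→X11] = [T, F, T]
r5 m[φ1→X11] = [T, T, F]
r5 m[φ1→X1] = [T, T, T]
r5 m[φ2→X9] = [T, T, T]
r5 m[φ2→X1] = [T, F, T]
r5 m[X9→φ0] = [T, T, T]
r5 m[X9→φ2] = [T, F, T]
r5 m[X11→φ0] = [T, T, F]
r5 m[X11→φ1] = [T, F, T]
r5 m[X1→φ1] = [T, F, T]
r5 m[X1→φ2] = [T, T, T]
r6 m[φ0→X9] = [T, F, T]
r6 m[φ0→X11] = [T, F, T]
r6 m[φ1→X11] = [T, T, F]
r6 m[φ1→X1] = [T, T, T]
r6 m[φ2→X9] = [T, T, T]
r6 m[φ2→X1] = [T, F, T]
r6 m[X9→φ0] = [T, T, T]
r6 m[X9→φ2] = [T, F, T]
r6 m[X11→φ0] = [T, T, F]
r6 m[X11→φ1] = [T, F, T]
r6 m[X1→φ1] = [T, F, T]
r6 m[X1→φ2] = [T, T, T]
r7 m[φ0→X9] = [T, F, T]
r7 m[φ0→X11] = [T, F, T]
r7 m[φ1→X11] = [T, T, F]
r7 m[φ1→X1] = [T, T, T]
r7 m[φ2→X9] = [T, T, T]
r7 m[φ2→X1] = [T, F, T]
r7 m[X9→φ0] = [T, T, T]
r7 m[X9→φ2] = [T, F, T]
r7 m[X11→φ0] = [T, T, F]
r7 m[X11→φ1] = [T, F, T]
r7 m[X1→φ1] = [T, F, T]
r7 m[X1→φ2] = [T, T, T]
r8 m[φ0→X9] = [T, F, T]
r8 m[φ0→X11] = [T, F, T]
r8 m[φ1→X11] = [T, T, F]
r8 m[φ1→X1] = [T, T, T]
r8 m[φ2→X9] = [T, T, T]
r8 m[φ2→X1] = [T, F, T]
r8 m[X9→φ0] = [T, T, T]
r8 m[X9→φ2] = [T, F, T]
r8 m[X11→φ0] = [T, T, F]
r8 m[X11→φ1] = [T, F, T]
r8 m[X1→φ1] = [T, F, T]
r8 m[X1→φ2] = [T, T, T]
r9 m[φ0→X9] = [T, F, T]
r9 m[φ0→X11] = [T, F, T]
r9 m[φ1→X11] = [T, T, F]
r9 m[φ1→X1] = [T, T, T]
r9 m[φ2→X9] = [T, T, T]
r9 m[φ2→X1] = [T, F, T]
r9 m[X9→φ0] = [T, T, T]
r9 m[X9→φ2] = [T, F, T]
r9 m[X11→φ0] = [T, T, F]
r9 m[X11→φ1] = [T, F, T]
r9 m[X1→φ1] = [T, F, T]
r9 m[X1→φ2] = [T, T, T]
r10 m[φ0→X9] = [T, F, T]
r10 m[φ0→X11] = [T, F, T]
r10 m[φ1→X11] = [T, T, F]
r10 m[φ1→X1] = [T, T, T]
r10 m[φ2→X9] = [T, T, T]
r10 m[φ2→X1] = [T, F, T]
r10 m[X9→φ0] = [T, T, T]
r10 m[X9→φ2] = [T, F, T]
r10 m[X11→φ0] = [T, T, F]
r10 m[X11→φ1] = [T, F, T]
r10 m[X1→φ1] = [T, F, T]
r10 m[X1→φ2] = [T, T, T]
r11 m[φ0→X9] = [T, F, T]
r11 m[φ0→X11] = [T, F, T]
r11 m[φ1→X11] = [T, T, F]
r11 m[φ1→X1] = [T, T, T]
r11 m[φ2→X9] = [T, T, T]
r11 m[φ2→X1] = [T, F, T]
r11 m[X9→φ0] = [T, T, T]
r11 m[X9→φ2] = [T, F, T]
r11 m[X11→φ0] = [T, T, F]
r11 m[X11→φ1] = [T, F, T]
r11 m[X1→φ1] = [T, F, T]
r11 m[X1→φ2] = [T, T, T]
r12 m[φ0→X9] = [T, F, T]
r12 m[φ0→X11] = [T, F, T]
r12 m[φ1→X11] = [T, T, F]
r12 m[φ1→X1] = [T, T, T]
r12 m[φ2→X9] = [T, T, T]
r12 m[φ2→X1] = [T, F, T]
r12 m[X9→φ0] = [T, T, T]
r12 m[X9→φ2] = [T, F, T]
r12 m[X11→φ0] = [T, T, F]
r12 m[X11→φ1] = [T, F, T]
r12 m[X1→φ1] = [T, F, T]
r12 m[X1→φ2] = [T, T, T]
fixed point reached at round 5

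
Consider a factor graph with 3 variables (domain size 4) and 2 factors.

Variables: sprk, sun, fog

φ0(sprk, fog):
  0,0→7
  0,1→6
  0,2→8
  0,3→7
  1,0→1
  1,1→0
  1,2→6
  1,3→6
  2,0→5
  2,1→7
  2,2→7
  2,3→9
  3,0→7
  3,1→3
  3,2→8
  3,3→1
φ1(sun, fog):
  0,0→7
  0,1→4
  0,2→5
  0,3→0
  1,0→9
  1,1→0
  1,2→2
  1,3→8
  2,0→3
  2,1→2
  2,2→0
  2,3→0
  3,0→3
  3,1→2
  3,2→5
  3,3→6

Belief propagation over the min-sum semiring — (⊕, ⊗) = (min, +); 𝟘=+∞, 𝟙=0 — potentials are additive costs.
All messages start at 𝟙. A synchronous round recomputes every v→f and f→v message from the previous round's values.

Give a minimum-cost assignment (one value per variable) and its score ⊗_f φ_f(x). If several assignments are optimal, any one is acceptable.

init: all messages = 𝟙 over 4 values
r1 m[φ0→sprk] = [6, 0, 5, 1]
r1 m[φ0→fog] = [1, 0, 6, 1]
r1 m[φ1→sun] = [0, 0, 0, 2]
r1 m[φ1→fog] = [3, 0, 0, 0]
r1 m[sprk→φ0] = [0, 0, 0, 0]
r1 m[sun→φ1] = [0, 0, 0, 0]
r1 m[fog→φ0] = [0, 0, 0, 0]
r1 m[fog→φ1] = [0, 0, 0, 0]
r2 m[φ0→sprk] = [6, 0, 5, 1]
r2 m[φ0→fog] = [1, 0, 6, 1]
r2 m[φ1→sun] = [0, 0, 0, 2]
r2 m[φ1→fog] = [3, 0, 0, 0]
r2 m[sprk→φ0] = [0, 0, 0, 0]
r2 m[sun→φ1] = [0, 0, 0, 0]
r2 m[fog→φ0] = [3, 0, 0, 0]
r2 m[fog→φ1] = [1, 0, 6, 1]
r3 m[φ0→sprk] = [6, 0, 7, 1]
r3 m[φ0→fog] = [1, 0, 6, 1]
r3 m[φ1→sun] = [1, 0, 1, 2]
r3 m[φ1→fog] = [3, 0, 0, 0]
r3 m[sprk→φ0] = [0, 0, 0, 0]
r3 m[sun→φ1] = [0, 0, 0, 0]
r3 m[fog→φ0] = [3, 0, 0, 0]
r3 m[fog→φ1] = [1, 0, 6, 1]
r4 m[φ0→sprk] = [6, 0, 7, 1]
r4 m[φ0→fog] = [1, 0, 6, 1]
r4 m[φ1→sun] = [1, 0, 1, 2]
r4 m[φ1→fog] = [3, 0, 0, 0]
r4 m[sprk→φ0] = [0, 0, 0, 0]
r4 m[sun→φ1] = [0, 0, 0, 0]
r4 m[fog→φ0] = [3, 0, 0, 0]
r4 m[fog→φ1] = [1, 0, 6, 1]
fixed point reached at round 4
traceback from sprk: (sprk=1, sun=1, fog=1), score=0

assignment: (sprk=1, sun=1, fog=1); score = 0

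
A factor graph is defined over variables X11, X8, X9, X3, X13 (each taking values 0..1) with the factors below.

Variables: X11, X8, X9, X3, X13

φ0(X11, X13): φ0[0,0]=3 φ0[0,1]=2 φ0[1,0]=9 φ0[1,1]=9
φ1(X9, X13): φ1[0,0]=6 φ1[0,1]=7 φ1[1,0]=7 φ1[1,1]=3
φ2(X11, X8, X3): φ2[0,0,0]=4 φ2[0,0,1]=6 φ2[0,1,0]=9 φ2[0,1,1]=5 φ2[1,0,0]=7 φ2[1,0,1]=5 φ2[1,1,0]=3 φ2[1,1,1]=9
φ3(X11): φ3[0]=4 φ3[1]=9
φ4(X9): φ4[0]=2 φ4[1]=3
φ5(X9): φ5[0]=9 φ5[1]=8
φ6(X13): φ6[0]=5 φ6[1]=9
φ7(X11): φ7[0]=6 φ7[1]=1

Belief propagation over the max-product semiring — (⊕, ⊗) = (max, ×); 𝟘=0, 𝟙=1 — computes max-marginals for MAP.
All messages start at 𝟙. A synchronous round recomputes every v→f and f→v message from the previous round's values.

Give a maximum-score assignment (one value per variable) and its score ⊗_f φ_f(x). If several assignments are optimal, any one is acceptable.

assignment: (X11=1, X8=1, X9=0, X3=1, X13=1); score = 826686

init: all messages = 𝟙 over 2 values
r1 m[φ0→X11] = [3, 9]
r1 m[φ0→X13] = [9, 9]
r1 m[φ1→X9] = [7, 7]
r1 m[φ1→X13] = [7, 7]
r1 m[φ2→X11] = [9, 9]
r1 m[φ2→X8] = [7, 9]
r1 m[φ2→X3] = [9, 9]
r1 m[φ3→X11] = [4, 9]
r1 m[φ4→X9] = [2, 3]
r1 m[φ5→X9] = [9, 8]
r1 m[φ6→X13] = [5, 9]
r1 m[φ7→X11] = [6, 1]
r1 m[X11→φ0] = [1, 1]
r1 m[X11→φ2] = [1, 1]
r1 m[X11→φ3] = [1, 1]
r1 m[X11→φ7] = [1, 1]
r1 m[X8→φ2] = [1, 1]
r1 m[X9→φ1] = [1, 1]
r1 m[X9→φ4] = [1, 1]
r1 m[X9→φ5] = [1, 1]
r1 m[X3→φ2] = [1, 1]
r1 m[X13→φ0] = [1, 1]
r1 m[X13→φ1] = [1, 1]
r1 m[X13→φ6] = [1, 1]
r2 m[φ0→X11] = [3, 9]
r2 m[φ0→X13] = [9, 9]
r2 m[φ1→X9] = [7, 7]
r2 m[φ1→X13] = [7, 7]
r2 m[φ2→X11] = [9, 9]
r2 m[φ2→X8] = [7, 9]
r2 m[φ2→X3] = [9, 9]
r2 m[φ3→X11] = [4, 9]
r2 m[φ4→X9] = [2, 3]
r2 m[φ5→X9] = [9, 8]
r2 m[φ6→X13] = [5, 9]
r2 m[φ7→X11] = [6, 1]
r2 m[X11→φ0] = [216, 81]
r2 m[X11→φ2] = [72, 81]
r2 m[X11→φ3] = [162, 81]
r2 m[X11→φ7] = [108, 729]
r2 m[X8→φ2] = [1, 1]
r2 m[X9→φ1] = [18, 24]
r2 m[X9→φ4] = [63, 56]
r2 m[X9→φ5] = [14, 21]
r2 m[X3→φ2] = [1, 1]
r2 m[X13→φ0] = [35, 63]
r2 m[X13→φ1] = [45, 81]
r2 m[X13→φ6] = [63, 63]
r3 m[φ0→X11] = [126, 567]
r3 m[φ0→X13] = [729, 729]
r3 m[φ1→X9] = [567, 315]
r3 m[φ1→X13] = [168, 126]
r3 m[φ2→X11] = [9, 9]
r3 m[φ2→X8] = [567, 729]
r3 m[φ2→X3] = [648, 729]
r3 m[φ3→X11] = [4, 9]
r3 m[φ4→X9] = [2, 3]
r3 m[φ5→X9] = [9, 8]
r3 m[φ6→X13] = [5, 9]
r3 m[φ7→X11] = [6, 1]
r3 m[X11→φ0] = [216, 81]
r3 m[X11→φ2] = [72, 81]
r3 m[X11→φ3] = [162, 81]
r3 m[X11→φ7] = [108, 729]
r3 m[X8→φ2] = [1, 1]
r3 m[X9→φ1] = [18, 24]
r3 m[X9→φ4] = [63, 56]
r3 m[X9→φ5] = [14, 21]
r3 m[X3→φ2] = [1, 1]
r3 m[X13→φ0] = [35, 63]
r3 m[X13→φ1] = [45, 81]
r3 m[X13→φ6] = [63, 63]
r4 m[φ0→X11] = [126, 567]
r4 m[φ0→X13] = [729, 729]
r4 m[φ1→X9] = [567, 315]
r4 m[φ1→X13] = [168, 126]
r4 m[φ2→X11] = [9, 9]
r4 m[φ2→X8] = [567, 729]
r4 m[φ2→X3] = [648, 729]
r4 m[φ3→X11] = [4, 9]
r4 m[φ4→X9] = [2, 3]
r4 m[φ5→X9] = [9, 8]
r4 m[φ6→X13] = [5, 9]
r4 m[φ7→X11] = [6, 1]
r4 m[X11→φ0] = [216, 81]
r4 m[X11→φ2] = [3024, 5103]
r4 m[X11→φ3] = [6804, 5103]
r4 m[X11→φ7] = [4536, 45927]
r4 m[X8→φ2] = [1, 1]
r4 m[X9→φ1] = [18, 24]
r4 m[X9→φ4] = [5103, 2520]
r4 m[X9→φ5] = [1134, 945]
r4 m[X3→φ2] = [1, 1]
r4 m[X13→φ0] = [840, 1134]
r4 m[X13→φ1] = [3645, 6561]
r4 m[X13→φ6] = [122472, 91854]
r5 m[φ0→X11] = [2520, 10206]
r5 m[φ0→X13] = [729, 729]
r5 m[φ1→X9] = [45927, 25515]
r5 m[φ1→X13] = [168, 126]
r5 m[φ2→X11] = [9, 9]
r5 m[φ2→X8] = [35721, 45927]
r5 m[φ2→X3] = [35721, 45927]
r5 m[φ3→X11] = [4, 9]
r5 m[φ4→X9] = [2, 3]
r5 m[φ5→X9] = [9, 8]
r5 m[φ6→X13] = [5, 9]
r5 m[φ7→X11] = [6, 1]
r5 m[X11→φ0] = [216, 81]
r5 m[X11→φ2] = [3024, 5103]
r5 m[X11→φ3] = [6804, 5103]
r5 m[X11→φ7] = [4536, 45927]
r5 m[X8→φ2] = [1, 1]
r5 m[X9→φ1] = [18, 24]
r5 m[X9→φ4] = [5103, 2520]
r5 m[X9→φ5] = [1134, 945]
r5 m[X3→φ2] = [1, 1]
r5 m[X13→φ0] = [840, 1134]
r5 m[X13→φ1] = [3645, 6561]
r5 m[X13→φ6] = [122472, 91854]
r6 m[φ0→X11] = [2520, 10206]
r6 m[φ0→X13] = [729, 729]
r6 m[φ1→X9] = [45927, 25515]
r6 m[φ1→X13] = [168, 126]
r6 m[φ2→X11] = [9, 9]
r6 m[φ2→X8] = [35721, 45927]
r6 m[φ2→X3] = [35721, 45927]
r6 m[φ3→X11] = [4, 9]
r6 m[φ4→X9] = [2, 3]
r6 m[φ5→X9] = [9, 8]
r6 m[φ6→X13] = [5, 9]
r6 m[φ7→X11] = [6, 1]
r6 m[X11→φ0] = [216, 81]
r6 m[X11→φ2] = [60480, 91854]
r6 m[X11→φ3] = [136080, 91854]
r6 m[X11→φ7] = [90720, 826686]
r6 m[X8→φ2] = [1, 1]
r6 m[X9→φ1] = [18, 24]
r6 m[X9→φ4] = [413343, 204120]
r6 m[X9→φ5] = [91854, 76545]
r6 m[X3→φ2] = [1, 1]
r6 m[X13→φ0] = [840, 1134]
r6 m[X13→φ1] = [3645, 6561]
r6 m[X13→φ6] = [122472, 91854]
r7 m[φ0→X11] = [2520, 10206]
r7 m[φ0→X13] = [729, 729]
r7 m[φ1→X9] = [45927, 25515]
r7 m[φ1→X13] = [168, 126]
r7 m[φ2→X11] = [9, 9]
r7 m[φ2→X8] = [642978, 826686]
r7 m[φ2→X3] = [642978, 826686]
r7 m[φ3→X11] = [4, 9]
r7 m[φ4→X9] = [2, 3]
r7 m[φ5→X9] = [9, 8]
r7 m[φ6→X13] = [5, 9]
r7 m[φ7→X11] = [6, 1]
r7 m[X11→φ0] = [216, 81]
r7 m[X11→φ2] = [60480, 91854]
r7 m[X11→φ3] = [136080, 91854]
r7 m[X11→φ7] = [90720, 826686]
r7 m[X8→φ2] = [1, 1]
r7 m[X9→φ1] = [18, 24]
r7 m[X9→φ4] = [413343, 204120]
r7 m[X9→φ5] = [91854, 76545]
r7 m[X3→φ2] = [1, 1]
r7 m[X13→φ0] = [840, 1134]
r7 m[X13→φ1] = [3645, 6561]
r7 m[X13→φ6] = [122472, 91854]
r8 m[φ0→X11] = [2520, 10206]
r8 m[φ0→X13] = [729, 729]
r8 m[φ1→X9] = [45927, 25515]
r8 m[φ1→X13] = [168, 126]
r8 m[φ2→X11] = [9, 9]
r8 m[φ2→X8] = [642978, 826686]
r8 m[φ2→X3] = [642978, 826686]
r8 m[φ3→X11] = [4, 9]
r8 m[φ4→X9] = [2, 3]
r8 m[φ5→X9] = [9, 8]
r8 m[φ6→X13] = [5, 9]
r8 m[φ7→X11] = [6, 1]
r8 m[X11→φ0] = [216, 81]
r8 m[X11→φ2] = [60480, 91854]
r8 m[X11→φ3] = [136080, 91854]
r8 m[X11→φ7] = [90720, 826686]
r8 m[X8→φ2] = [1, 1]
r8 m[X9→φ1] = [18, 24]
r8 m[X9→φ4] = [413343, 204120]
r8 m[X9→φ5] = [91854, 76545]
r8 m[X3→φ2] = [1, 1]
r8 m[X13→φ0] = [840, 1134]
r8 m[X13→φ1] = [3645, 6561]
r8 m[X13→φ6] = [122472, 91854]
fixed point reached at round 8
traceback from X11: (X11=1, X8=1, X9=0, X3=1, X13=1), score=826686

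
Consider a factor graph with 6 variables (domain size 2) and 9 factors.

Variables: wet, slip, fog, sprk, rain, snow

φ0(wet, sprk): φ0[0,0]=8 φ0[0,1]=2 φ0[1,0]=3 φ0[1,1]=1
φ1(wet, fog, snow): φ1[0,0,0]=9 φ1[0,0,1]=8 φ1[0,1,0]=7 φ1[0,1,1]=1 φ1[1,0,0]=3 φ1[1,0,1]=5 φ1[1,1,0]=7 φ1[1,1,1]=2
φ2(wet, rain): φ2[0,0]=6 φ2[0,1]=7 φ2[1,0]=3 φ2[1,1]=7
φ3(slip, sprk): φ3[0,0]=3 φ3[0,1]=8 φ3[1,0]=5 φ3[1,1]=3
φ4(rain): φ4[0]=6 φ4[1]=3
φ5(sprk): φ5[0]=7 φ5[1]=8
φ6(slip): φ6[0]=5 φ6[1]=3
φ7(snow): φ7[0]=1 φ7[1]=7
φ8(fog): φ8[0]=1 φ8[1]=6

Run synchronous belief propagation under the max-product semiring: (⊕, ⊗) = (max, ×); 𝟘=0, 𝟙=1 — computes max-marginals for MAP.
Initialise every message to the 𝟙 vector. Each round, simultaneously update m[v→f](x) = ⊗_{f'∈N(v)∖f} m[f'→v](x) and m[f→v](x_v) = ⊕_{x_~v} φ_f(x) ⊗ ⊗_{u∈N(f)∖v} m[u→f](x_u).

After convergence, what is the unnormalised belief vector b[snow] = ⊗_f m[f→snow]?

b[snow] = [1270080, 1693440]

init: all messages = 𝟙 over 2 values
r1 m[φ0→wet] = [8, 3]
r1 m[φ0→sprk] = [8, 2]
r1 m[φ1→wet] = [9, 7]
r1 m[φ1→fog] = [9, 7]
r1 m[φ1→snow] = [9, 8]
r1 m[φ2→wet] = [7, 7]
r1 m[φ2→rain] = [6, 7]
r1 m[φ3→slip] = [8, 5]
r1 m[φ3→sprk] = [5, 8]
r1 m[φ4→rain] = [6, 3]
r1 m[φ5→sprk] = [7, 8]
r1 m[φ6→slip] = [5, 3]
r1 m[φ7→snow] = [1, 7]
r1 m[φ8→fog] = [1, 6]
r1 m[wet→φ0] = [1, 1]
r1 m[wet→φ1] = [1, 1]
r1 m[wet→φ2] = [1, 1]
r1 m[slip→φ3] = [1, 1]
r1 m[slip→φ6] = [1, 1]
r1 m[fog→φ1] = [1, 1]
r1 m[fog→φ8] = [1, 1]
r1 m[sprk→φ0] = [1, 1]
r1 m[sprk→φ3] = [1, 1]
r1 m[sprk→φ5] = [1, 1]
r1 m[rain→φ2] = [1, 1]
r1 m[rain→φ4] = [1, 1]
r1 m[snow→φ1] = [1, 1]
r1 m[snow→φ7] = [1, 1]
r2 m[φ0→wet] = [8, 3]
r2 m[φ0→sprk] = [8, 2]
r2 m[φ1→wet] = [9, 7]
r2 m[φ1→fog] = [9, 7]
r2 m[φ1→snow] = [9, 8]
r2 m[φ2→wet] = [7, 7]
r2 m[φ2→rain] = [6, 7]
r2 m[φ3→slip] = [8, 5]
r2 m[φ3→sprk] = [5, 8]
r2 m[φ4→rain] = [6, 3]
r2 m[φ5→sprk] = [7, 8]
r2 m[φ6→slip] = [5, 3]
r2 m[φ7→snow] = [1, 7]
r2 m[φ8→fog] = [1, 6]
r2 m[wet→φ0] = [63, 49]
r2 m[wet→φ1] = [56, 21]
r2 m[wet→φ2] = [72, 21]
r2 m[slip→φ3] = [5, 3]
r2 m[slip→φ6] = [8, 5]
r2 m[fog→φ1] = [1, 6]
r2 m[fog→φ8] = [9, 7]
r2 m[sprk→φ0] = [35, 64]
r2 m[sprk→φ3] = [56, 16]
r2 m[sprk→φ5] = [40, 16]
r2 m[rain→φ2] = [6, 3]
r2 m[rain→φ4] = [6, 7]
r2 m[snow→φ1] = [1, 7]
r2 m[snow→φ7] = [9, 8]
r3 m[φ0→wet] = [280, 105]
r3 m[φ0→sprk] = [504, 126]
r3 m[φ1→wet] = [56, 84]
r3 m[φ1→fog] = [3136, 392]
r3 m[φ1→snow] = [2352, 448]
r3 m[φ2→wet] = [36, 21]
r3 m[φ2→rain] = [432, 504]
r3 m[φ3→slip] = [168, 280]
r3 m[φ3→sprk] = [15, 40]
r3 m[φ4→rain] = [6, 3]
r3 m[φ5→sprk] = [7, 8]
r3 m[φ6→slip] = [5, 3]
r3 m[φ7→snow] = [1, 7]
r3 m[φ8→fog] = [1, 6]
r3 m[wet→φ0] = [63, 49]
r3 m[wet→φ1] = [56, 21]
r3 m[wet→φ2] = [72, 21]
r3 m[slip→φ3] = [5, 3]
r3 m[slip→φ6] = [8, 5]
r3 m[fog→φ1] = [1, 6]
r3 m[fog→φ8] = [9, 7]
r3 m[sprk→φ0] = [35, 64]
r3 m[sprk→φ3] = [56, 16]
r3 m[sprk→φ5] = [40, 16]
r3 m[rain→φ2] = [6, 3]
r3 m[rain→φ4] = [6, 7]
r3 m[snow→φ1] = [1, 7]
r3 m[snow→φ7] = [9, 8]
r4 m[φ0→wet] = [280, 105]
r4 m[φ0→sprk] = [504, 126]
r4 m[φ1→wet] = [56, 84]
r4 m[φ1→fog] = [3136, 392]
r4 m[φ1→snow] = [2352, 448]
r4 m[φ2→wet] = [36, 21]
r4 m[φ2→rain] = [432, 504]
r4 m[φ3→slip] = [168, 280]
r4 m[φ3→sprk] = [15, 40]
r4 m[φ4→rain] = [6, 3]
r4 m[φ5→sprk] = [7, 8]
r4 m[φ6→slip] = [5, 3]
r4 m[φ7→snow] = [1, 7]
r4 m[φ8→fog] = [1, 6]
r4 m[wet→φ0] = [2016, 1764]
r4 m[wet→φ1] = [10080, 2205]
r4 m[wet→φ2] = [15680, 8820]
r4 m[slip→φ3] = [5, 3]
r4 m[slip→φ6] = [168, 280]
r4 m[fog→φ1] = [1, 6]
r4 m[fog→φ8] = [3136, 392]
r4 m[sprk→φ0] = [105, 320]
r4 m[sprk→φ3] = [3528, 1008]
r4 m[sprk→φ5] = [7560, 5040]
r4 m[rain→φ2] = [6, 3]
r4 m[rain→φ4] = [432, 504]
r4 m[snow→φ1] = [1, 7]
r4 m[snow→φ7] = [2352, 448]
r5 m[φ0→wet] = [840, 320]
r5 m[φ0→sprk] = [16128, 4032]
r5 m[φ1→wet] = [56, 84]
r5 m[φ1→fog] = [564480, 70560]
r5 m[φ1→snow] = [423360, 80640]
r5 m[φ2→wet] = [36, 21]
r5 m[φ2→rain] = [94080, 109760]
r5 m[φ3→slip] = [10584, 17640]
r5 m[φ3→sprk] = [15, 40]
r5 m[φ4→rain] = [6, 3]
r5 m[φ5→sprk] = [7, 8]
r5 m[φ6→slip] = [5, 3]
r5 m[φ7→snow] = [1, 7]
r5 m[φ8→fog] = [1, 6]
r5 m[wet→φ0] = [2016, 1764]
r5 m[wet→φ1] = [10080, 2205]
r5 m[wet→φ2] = [15680, 8820]
r5 m[slip→φ3] = [5, 3]
r5 m[slip→φ6] = [168, 280]
r5 m[fog→φ1] = [1, 6]
r5 m[fog→φ8] = [3136, 392]
r5 m[sprk→φ0] = [105, 320]
r5 m[sprk→φ3] = [3528, 1008]
r5 m[sprk→φ5] = [7560, 5040]
r5 m[rain→φ2] = [6, 3]
r5 m[rain→φ4] = [432, 504]
r5 m[snow→φ1] = [1, 7]
r5 m[snow→φ7] = [2352, 448]
r6 m[φ0→wet] = [840, 320]
r6 m[φ0→sprk] = [16128, 4032]
r6 m[φ1→wet] = [56, 84]
r6 m[φ1→fog] = [564480, 70560]
r6 m[φ1→snow] = [423360, 80640]
r6 m[φ2→wet] = [36, 21]
r6 m[φ2→rain] = [94080, 109760]
r6 m[φ3→slip] = [10584, 17640]
r6 m[φ3→sprk] = [15, 40]
r6 m[φ4→rain] = [6, 3]
r6 m[φ5→sprk] = [7, 8]
r6 m[φ6→slip] = [5, 3]
r6 m[φ7→snow] = [1, 7]
r6 m[φ8→fog] = [1, 6]
r6 m[wet→φ0] = [2016, 1764]
r6 m[wet→φ1] = [30240, 6720]
r6 m[wet→φ2] = [47040, 26880]
r6 m[slip→φ3] = [5, 3]
r6 m[slip→φ6] = [10584, 17640]
r6 m[fog→φ1] = [1, 6]
r6 m[fog→φ8] = [564480, 70560]
r6 m[sprk→φ0] = [105, 320]
r6 m[sprk→φ3] = [112896, 32256]
r6 m[sprk→φ5] = [241920, 161280]
r6 m[rain→φ2] = [6, 3]
r6 m[rain→φ4] = [94080, 109760]
r6 m[snow→φ1] = [1, 7]
r6 m[snow→φ7] = [423360, 80640]
r7 m[φ0→wet] = [840, 320]
r7 m[φ0→sprk] = [16128, 4032]
r7 m[φ1→wet] = [56, 84]
r7 m[φ1→fog] = [1693440, 211680]
r7 m[φ1→snow] = [1270080, 241920]
r7 m[φ2→wet] = [36, 21]
r7 m[φ2→rain] = [282240, 329280]
r7 m[φ3→slip] = [338688, 564480]
r7 m[φ3→sprk] = [15, 40]
r7 m[φ4→rain] = [6, 3]
r7 m[φ5→sprk] = [7, 8]
r7 m[φ6→slip] = [5, 3]
r7 m[φ7→snow] = [1, 7]
r7 m[φ8→fog] = [1, 6]
r7 m[wet→φ0] = [2016, 1764]
r7 m[wet→φ1] = [30240, 6720]
r7 m[wet→φ2] = [47040, 26880]
r7 m[slip→φ3] = [5, 3]
r7 m[slip→φ6] = [10584, 17640]
r7 m[fog→φ1] = [1, 6]
r7 m[fog→φ8] = [564480, 70560]
r7 m[sprk→φ0] = [105, 320]
r7 m[sprk→φ3] = [112896, 32256]
r7 m[sprk→φ5] = [241920, 161280]
r7 m[rain→φ2] = [6, 3]
r7 m[rain→φ4] = [94080, 109760]
r7 m[snow→φ1] = [1, 7]
r7 m[snow→φ7] = [423360, 80640]
r8 m[φ0→wet] = [840, 320]
r8 m[φ0→sprk] = [16128, 4032]
r8 m[φ1→wet] = [56, 84]
r8 m[φ1→fog] = [1693440, 211680]
r8 m[φ1→snow] = [1270080, 241920]
r8 m[φ2→wet] = [36, 21]
r8 m[φ2→rain] = [282240, 329280]
r8 m[φ3→slip] = [338688, 564480]
r8 m[φ3→sprk] = [15, 40]
r8 m[φ4→rain] = [6, 3]
r8 m[φ5→sprk] = [7, 8]
r8 m[φ6→slip] = [5, 3]
r8 m[φ7→snow] = [1, 7]
r8 m[φ8→fog] = [1, 6]
r8 m[wet→φ0] = [2016, 1764]
r8 m[wet→φ1] = [30240, 6720]
r8 m[wet→φ2] = [47040, 26880]
r8 m[slip→φ3] = [5, 3]
r8 m[slip→φ6] = [338688, 564480]
r8 m[fog→φ1] = [1, 6]
r8 m[fog→φ8] = [1693440, 211680]
r8 m[sprk→φ0] = [105, 320]
r8 m[sprk→φ3] = [112896, 32256]
r8 m[sprk→φ5] = [241920, 161280]
r8 m[rain→φ2] = [6, 3]
r8 m[rain→φ4] = [282240, 329280]
r8 m[snow→φ1] = [1, 7]
r8 m[snow→φ7] = [1270080, 241920]
r9 m[φ0→wet] = [840, 320]
r9 m[φ0→sprk] = [16128, 4032]
r9 m[φ1→wet] = [56, 84]
r9 m[φ1→fog] = [1693440, 211680]
r9 m[φ1→snow] = [1270080, 241920]
r9 m[φ2→wet] = [36, 21]
r9 m[φ2→rain] = [282240, 329280]
r9 m[φ3→slip] = [338688, 564480]
r9 m[φ3→sprk] = [15, 40]
r9 m[φ4→rain] = [6, 3]
r9 m[φ5→sprk] = [7, 8]
r9 m[φ6→slip] = [5, 3]
r9 m[φ7→snow] = [1, 7]
r9 m[φ8→fog] = [1, 6]
r9 m[wet→φ0] = [2016, 1764]
r9 m[wet→φ1] = [30240, 6720]
r9 m[wet→φ2] = [47040, 26880]
r9 m[slip→φ3] = [5, 3]
r9 m[slip→φ6] = [338688, 564480]
r9 m[fog→φ1] = [1, 6]
r9 m[fog→φ8] = [1693440, 211680]
r9 m[sprk→φ0] = [105, 320]
r9 m[sprk→φ3] = [112896, 32256]
r9 m[sprk→φ5] = [241920, 161280]
r9 m[rain→φ2] = [6, 3]
r9 m[rain→φ4] = [282240, 329280]
r9 m[snow→φ1] = [1, 7]
r9 m[snow→φ7] = [1270080, 241920]
fixed point reached at round 9
b[snow] = ⊗ incoming = [1270080, 1693440]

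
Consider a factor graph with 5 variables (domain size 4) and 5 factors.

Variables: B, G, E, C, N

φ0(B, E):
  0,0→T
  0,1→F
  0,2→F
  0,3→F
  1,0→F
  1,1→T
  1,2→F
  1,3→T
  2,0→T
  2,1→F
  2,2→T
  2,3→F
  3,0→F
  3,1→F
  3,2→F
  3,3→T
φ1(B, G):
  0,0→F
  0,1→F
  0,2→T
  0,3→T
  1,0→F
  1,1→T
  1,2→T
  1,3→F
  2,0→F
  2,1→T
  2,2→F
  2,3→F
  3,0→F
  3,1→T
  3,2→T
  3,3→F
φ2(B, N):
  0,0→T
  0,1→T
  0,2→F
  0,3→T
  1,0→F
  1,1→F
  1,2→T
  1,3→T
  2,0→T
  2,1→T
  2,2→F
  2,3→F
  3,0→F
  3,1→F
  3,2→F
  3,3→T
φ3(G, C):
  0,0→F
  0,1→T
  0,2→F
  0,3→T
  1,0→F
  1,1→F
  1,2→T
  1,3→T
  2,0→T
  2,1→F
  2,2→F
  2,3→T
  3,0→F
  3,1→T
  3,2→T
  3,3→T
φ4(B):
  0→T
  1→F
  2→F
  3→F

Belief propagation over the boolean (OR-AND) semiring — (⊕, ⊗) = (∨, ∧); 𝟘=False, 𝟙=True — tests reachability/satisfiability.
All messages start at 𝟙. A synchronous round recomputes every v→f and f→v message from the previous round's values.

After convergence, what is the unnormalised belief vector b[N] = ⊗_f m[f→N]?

b[N] = [T, T, F, T]

init: all messages = 𝟙 over 4 values
r1 m[φ0→B] = [T, T, T, T]
r1 m[φ0→E] = [T, T, T, T]
r1 m[φ1→B] = [T, T, T, T]
r1 m[φ1→G] = [F, T, T, T]
r1 m[φ2→B] = [T, T, T, T]
r1 m[φ2→N] = [T, T, T, T]
r1 m[φ3→G] = [T, T, T, T]
r1 m[φ3→C] = [T, T, T, T]
r1 m[φ4→B] = [T, F, F, F]
r1 m[B→φ0] = [T, T, T, T]
r1 m[B→φ1] = [T, T, T, T]
r1 m[B→φ2] = [T, T, T, T]
r1 m[B→φ4] = [T, T, T, T]
r1 m[G→φ1] = [T, T, T, T]
r1 m[G→φ3] = [T, T, T, T]
r1 m[E→φ0] = [T, T, T, T]
r1 m[C→φ3] = [T, T, T, T]
r1 m[N→φ2] = [T, T, T, T]
r2 m[φ0→B] = [T, T, T, T]
r2 m[φ0→E] = [T, T, T, T]
r2 m[φ1→B] = [T, T, T, T]
r2 m[φ1→G] = [F, T, T, T]
r2 m[φ2→B] = [T, T, T, T]
r2 m[φ2→N] = [T, T, T, T]
r2 m[φ3→G] = [T, T, T, T]
r2 m[φ3→C] = [T, T, T, T]
r2 m[φ4→B] = [T, F, F, F]
r2 m[B→φ0] = [T, F, F, F]
r2 m[B→φ1] = [T, F, F, F]
r2 m[B→φ2] = [T, F, F, F]
r2 m[B→φ4] = [T, T, T, T]
r2 m[G→φ1] = [T, T, T, T]
r2 m[G→φ3] = [F, T, T, T]
r2 m[E→φ0] = [T, T, T, T]
r2 m[C→φ3] = [T, T, T, T]
r2 m[N→φ2] = [T, T, T, T]
r3 m[φ0→B] = [T, T, T, T]
r3 m[φ0→E] = [T, F, F, F]
r3 m[φ1→B] = [T, T, T, T]
r3 m[φ1→G] = [F, F, T, T]
r3 m[φ2→B] = [T, T, T, T]
r3 m[φ2→N] = [T, T, F, T]
r3 m[φ3→G] = [T, T, T, T]
r3 m[φ3→C] = [T, T, T, T]
r3 m[φ4→B] = [T, F, F, F]
r3 m[B→φ0] = [T, F, F, F]
r3 m[B→φ1] = [T, F, F, F]
r3 m[B→φ2] = [T, F, F, F]
r3 m[B→φ4] = [T, T, T, T]
r3 m[G→φ1] = [T, T, T, T]
r3 m[G→φ3] = [F, T, T, T]
r3 m[E→φ0] = [T, T, T, T]
r3 m[C→φ3] = [T, T, T, T]
r3 m[N→φ2] = [T, T, T, T]
r4 m[φ0→B] = [T, T, T, T]
r4 m[φ0→E] = [T, F, F, F]
r4 m[φ1→B] = [T, T, T, T]
r4 m[φ1→G] = [F, F, T, T]
r4 m[φ2→B] = [T, T, T, T]
r4 m[φ2→N] = [T, T, F, T]
r4 m[φ3→G] = [T, T, T, T]
r4 m[φ3→C] = [T, T, T, T]
r4 m[φ4→B] = [T, F, F, F]
r4 m[B→φ0] = [T, F, F, F]
r4 m[B→φ1] = [T, F, F, F]
r4 m[B→φ2] = [T, F, F, F]
r4 m[B→φ4] = [T, T, T, T]
r4 m[G→φ1] = [T, T, T, T]
r4 m[G→φ3] = [F, F, T, T]
r4 m[E→φ0] = [T, T, T, T]
r4 m[C→φ3] = [T, T, T, T]
r4 m[N→φ2] = [T, T, T, T]
r5 m[φ0→B] = [T, T, T, T]
r5 m[φ0→E] = [T, F, F, F]
r5 m[φ1→B] = [T, T, T, T]
r5 m[φ1→G] = [F, F, T, T]
r5 m[φ2→B] = [T, T, T, T]
r5 m[φ2→N] = [T, T, F, T]
r5 m[φ3→G] = [T, T, T, T]
r5 m[φ3→C] = [T, T, T, T]
r5 m[φ4→B] = [T, F, F, F]
r5 m[B→φ0] = [T, F, F, F]
r5 m[B→φ1] = [T, F, F, F]
r5 m[B→φ2] = [T, F, F, F]
r5 m[B→φ4] = [T, T, T, T]
r5 m[G→φ1] = [T, T, T, T]
r5 m[G→φ3] = [F, F, T, T]
r5 m[E→φ0] = [T, T, T, T]
r5 m[C→φ3] = [T, T, T, T]
r5 m[N→φ2] = [T, T, T, T]
fixed point reached at round 5
b[N] = ⊗ incoming = [T, T, F, T]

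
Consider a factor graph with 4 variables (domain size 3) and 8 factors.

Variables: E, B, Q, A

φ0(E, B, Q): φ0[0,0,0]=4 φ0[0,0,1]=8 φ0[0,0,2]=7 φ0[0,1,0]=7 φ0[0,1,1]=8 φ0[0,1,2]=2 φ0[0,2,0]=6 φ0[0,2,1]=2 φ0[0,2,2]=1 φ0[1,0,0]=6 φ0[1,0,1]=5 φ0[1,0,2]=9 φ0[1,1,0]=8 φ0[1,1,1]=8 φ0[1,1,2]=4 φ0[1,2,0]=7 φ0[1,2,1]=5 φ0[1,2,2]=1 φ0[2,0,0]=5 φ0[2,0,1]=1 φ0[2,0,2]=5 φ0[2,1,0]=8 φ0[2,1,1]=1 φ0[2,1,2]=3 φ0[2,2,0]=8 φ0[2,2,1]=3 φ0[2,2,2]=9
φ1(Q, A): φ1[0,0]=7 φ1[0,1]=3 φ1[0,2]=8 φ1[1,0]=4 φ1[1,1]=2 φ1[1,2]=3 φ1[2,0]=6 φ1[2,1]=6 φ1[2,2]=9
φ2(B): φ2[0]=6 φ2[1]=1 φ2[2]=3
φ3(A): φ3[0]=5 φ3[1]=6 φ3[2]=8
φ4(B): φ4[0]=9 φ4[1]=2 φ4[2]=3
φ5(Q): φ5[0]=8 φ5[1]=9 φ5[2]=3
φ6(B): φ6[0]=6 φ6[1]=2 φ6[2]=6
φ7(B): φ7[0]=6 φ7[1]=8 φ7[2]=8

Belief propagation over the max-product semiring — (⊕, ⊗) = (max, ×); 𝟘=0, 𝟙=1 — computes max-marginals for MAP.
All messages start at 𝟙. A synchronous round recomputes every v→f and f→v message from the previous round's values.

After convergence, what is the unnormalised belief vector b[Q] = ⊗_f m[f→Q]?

init: all messages = 𝟙 over 3 values
r1 m[φ0→E] = [8, 9, 9]
r1 m[φ0→B] = [9, 8, 9]
r1 m[φ0→Q] = [8, 8, 9]
r1 m[φ1→Q] = [8, 4, 9]
r1 m[φ1→A] = [7, 6, 9]
r1 m[φ2→B] = [6, 1, 3]
r1 m[φ3→A] = [5, 6, 8]
r1 m[φ4→B] = [9, 2, 3]
r1 m[φ5→Q] = [8, 9, 3]
r1 m[φ6→B] = [6, 2, 6]
r1 m[φ7→B] = [6, 8, 8]
r1 m[E→φ0] = [1, 1, 1]
r1 m[B→φ0] = [1, 1, 1]
r1 m[B→φ2] = [1, 1, 1]
r1 m[B→φ4] = [1, 1, 1]
r1 m[B→φ6] = [1, 1, 1]
r1 m[B→φ7] = [1, 1, 1]
r1 m[Q→φ0] = [1, 1, 1]
r1 m[Q→φ1] = [1, 1, 1]
r1 m[Q→φ5] = [1, 1, 1]
r1 m[A→φ1] = [1, 1, 1]
r1 m[A→φ3] = [1, 1, 1]
r2 m[φ0→E] = [8, 9, 9]
r2 m[φ0→B] = [9, 8, 9]
r2 m[φ0→Q] = [8, 8, 9]
r2 m[φ1→Q] = [8, 4, 9]
r2 m[φ1→A] = [7, 6, 9]
r2 m[φ2→B] = [6, 1, 3]
r2 m[φ3→A] = [5, 6, 8]
r2 m[φ4→B] = [9, 2, 3]
r2 m[φ5→Q] = [8, 9, 3]
r2 m[φ6→B] = [6, 2, 6]
r2 m[φ7→B] = [6, 8, 8]
r2 m[E→φ0] = [1, 1, 1]
r2 m[B→φ0] = [1944, 32, 432]
r2 m[B→φ2] = [2916, 256, 1296]
r2 m[B→φ4] = [1944, 128, 1296]
r2 m[B→φ6] = [2916, 128, 648]
r2 m[B→φ7] = [2916, 32, 486]
r2 m[Q→φ0] = [64, 36, 27]
r2 m[Q→φ1] = [64, 72, 27]
r2 m[Q→φ5] = [64, 32, 81]
r2 m[A→φ1] = [5, 6, 8]
r2 m[A→φ3] = [7, 6, 9]
r3 m[φ0→E] = [559872, 746496, 622080]
r3 m[φ0→B] = [384, 512, 512]
r3 m[φ0→Q] = [11664, 15552, 17496]
r3 m[φ1→Q] = [64, 24, 72]
r3 m[φ1→A] = [448, 192, 512]
r3 m[φ2→B] = [6, 1, 3]
r3 m[φ3→A] = [5, 6, 8]
r3 m[φ4→B] = [9, 2, 3]
r3 m[φ5→Q] = [8, 9, 3]
r3 m[φ6→B] = [6, 2, 6]
r3 m[φ7→B] = [6, 8, 8]
r3 m[E→φ0] = [1, 1, 1]
r3 m[B→φ0] = [1944, 32, 432]
r3 m[B→φ2] = [2916, 256, 1296]
r3 m[B→φ4] = [1944, 128, 1296]
r3 m[B→φ6] = [2916, 128, 648]
r3 m[B→φ7] = [2916, 32, 486]
r3 m[Q→φ0] = [64, 36, 27]
r3 m[Q→φ1] = [64, 72, 27]
r3 m[Q→φ5] = [64, 32, 81]
r3 m[A→φ1] = [5, 6, 8]
r3 m[A→φ3] = [7, 6, 9]
r4 m[φ0→E] = [559872, 746496, 622080]
r4 m[φ0→B] = [384, 512, 512]
r4 m[φ0→Q] = [11664, 15552, 17496]
r4 m[φ1→Q] = [64, 24, 72]
r4 m[φ1→A] = [448, 192, 512]
r4 m[φ2→B] = [6, 1, 3]
r4 m[φ3→A] = [5, 6, 8]
r4 m[φ4→B] = [9, 2, 3]
r4 m[φ5→Q] = [8, 9, 3]
r4 m[φ6→B] = [6, 2, 6]
r4 m[φ7→B] = [6, 8, 8]
r4 m[E→φ0] = [1, 1, 1]
r4 m[B→φ0] = [1944, 32, 432]
r4 m[B→φ2] = [124416, 16384, 73728]
r4 m[B→φ4] = [82944, 8192, 73728]
r4 m[B→φ6] = [124416, 8192, 36864]
r4 m[B→φ7] = [124416, 2048, 27648]
r4 m[Q→φ0] = [512, 216, 216]
r4 m[Q→φ1] = [93312, 139968, 52488]
r4 m[Q→φ5] = [746496, 373248, 1259712]
r4 m[A→φ1] = [5, 6, 8]
r4 m[A→φ3] = [448, 192, 512]
r5 m[φ0→E] = [3981312, 5971968, 4976640]
r5 m[φ0→B] = [3072, 4096, 4096]
r5 m[φ0→Q] = [11664, 15552, 17496]
r5 m[φ1→Q] = [64, 24, 72]
r5 m[φ1→A] = [653184, 314928, 746496]
r5 m[φ2→B] = [6, 1, 3]
r5 m[φ3→A] = [5, 6, 8]
r5 m[φ4→B] = [9, 2, 3]
r5 m[φ5→Q] = [8, 9, 3]
r5 m[φ6→B] = [6, 2, 6]
r5 m[φ7→B] = [6, 8, 8]
r5 m[E→φ0] = [1, 1, 1]
r5 m[B→φ0] = [1944, 32, 432]
r5 m[B→φ2] = [124416, 16384, 73728]
r5 m[B→φ4] = [82944, 8192, 73728]
r5 m[B→φ6] = [124416, 8192, 36864]
r5 m[B→φ7] = [124416, 2048, 27648]
r5 m[Q→φ0] = [512, 216, 216]
r5 m[Q→φ1] = [93312, 139968, 52488]
r5 m[Q→φ5] = [746496, 373248, 1259712]
r5 m[A→φ1] = [5, 6, 8]
r5 m[A→φ3] = [448, 192, 512]
r6 m[φ0→E] = [3981312, 5971968, 4976640]
r6 m[φ0→B] = [3072, 4096, 4096]
r6 m[φ0→Q] = [11664, 15552, 17496]
r6 m[φ1→Q] = [64, 24, 72]
r6 m[φ1→A] = [653184, 314928, 746496]
r6 m[φ2→B] = [6, 1, 3]
r6 m[φ3→A] = [5, 6, 8]
r6 m[φ4→B] = [9, 2, 3]
r6 m[φ5→Q] = [8, 9, 3]
r6 m[φ6→B] = [6, 2, 6]
r6 m[φ7→B] = [6, 8, 8]
r6 m[E→φ0] = [1, 1, 1]
r6 m[B→φ0] = [1944, 32, 432]
r6 m[B→φ2] = [995328, 131072, 589824]
r6 m[B→φ4] = [663552, 65536, 589824]
r6 m[B→φ6] = [995328, 65536, 294912]
r6 m[B→φ7] = [995328, 16384, 221184]
r6 m[Q→φ0] = [512, 216, 216]
r6 m[Q→φ1] = [93312, 139968, 52488]
r6 m[Q→φ5] = [746496, 373248, 1259712]
r6 m[A→φ1] = [5, 6, 8]
r6 m[A→φ3] = [653184, 314928, 746496]
r7 m[φ0→E] = [3981312, 5971968, 4976640]
r7 m[φ0→B] = [3072, 4096, 4096]
r7 m[φ0→Q] = [11664, 15552, 17496]
r7 m[φ1→Q] = [64, 24, 72]
r7 m[φ1→A] = [653184, 314928, 746496]
r7 m[φ2→B] = [6, 1, 3]
r7 m[φ3→A] = [5, 6, 8]
r7 m[φ4→B] = [9, 2, 3]
r7 m[φ5→Q] = [8, 9, 3]
r7 m[φ6→B] = [6, 2, 6]
r7 m[φ7→B] = [6, 8, 8]
r7 m[E→φ0] = [1, 1, 1]
r7 m[B→φ0] = [1944, 32, 432]
r7 m[B→φ2] = [995328, 131072, 589824]
r7 m[B→φ4] = [663552, 65536, 589824]
r7 m[B→φ6] = [995328, 65536, 294912]
r7 m[B→φ7] = [995328, 16384, 221184]
r7 m[Q→φ0] = [512, 216, 216]
r7 m[Q→φ1] = [93312, 139968, 52488]
r7 m[Q→φ5] = [746496, 373248, 1259712]
r7 m[A→φ1] = [5, 6, 8]
r7 m[A→φ3] = [653184, 314928, 746496]
fixed point reached at round 7
b[Q] = ⊗ incoming = [5971968, 3359232, 3779136]

b[Q] = [5971968, 3359232, 3779136]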